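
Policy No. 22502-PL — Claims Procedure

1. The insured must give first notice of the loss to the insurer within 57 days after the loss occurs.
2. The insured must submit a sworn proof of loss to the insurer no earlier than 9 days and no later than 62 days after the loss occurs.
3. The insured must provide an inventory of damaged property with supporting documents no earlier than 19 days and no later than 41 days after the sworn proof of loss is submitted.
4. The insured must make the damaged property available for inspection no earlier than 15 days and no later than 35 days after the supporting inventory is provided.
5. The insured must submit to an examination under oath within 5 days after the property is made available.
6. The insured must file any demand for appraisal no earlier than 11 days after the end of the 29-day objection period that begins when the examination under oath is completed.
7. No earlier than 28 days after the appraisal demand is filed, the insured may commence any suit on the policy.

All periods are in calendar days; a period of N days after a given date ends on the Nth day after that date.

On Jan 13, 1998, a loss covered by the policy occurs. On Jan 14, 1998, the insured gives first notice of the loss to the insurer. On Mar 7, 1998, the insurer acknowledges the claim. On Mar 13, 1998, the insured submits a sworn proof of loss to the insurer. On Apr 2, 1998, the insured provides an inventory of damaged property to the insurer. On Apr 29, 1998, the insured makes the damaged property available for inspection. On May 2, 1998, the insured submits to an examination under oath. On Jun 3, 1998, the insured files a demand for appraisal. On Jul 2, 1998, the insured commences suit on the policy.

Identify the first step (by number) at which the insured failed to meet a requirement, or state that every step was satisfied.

(1) due by Jan 13, 1998 + 57 days = Mar 11, 1998; Jan 14, 1998 is within that limit.
(2) the permitted window runs from Jan 13, 1998 + 9 = Jan 22, 1998 to Jan 13, 1998 + 62 = Mar 16, 1998; done Mar 13, 1998, which is between those dates.
(3) the permitted window runs from Mar 13, 1998 + 19 = Apr 1, 1998 to Mar 13, 1998 + 41 = Apr 23, 1998; done Apr 2, 1998 — within the window.
(4) the permitted window runs from Apr 2, 1998 + 15 = Apr 17, 1998 to Apr 2, 1998 + 35 = May 7, 1998; done Apr 29, 1998 — within the window.
(5) due by Apr 29, 1998 + 5 days = May 4, 1998; May 2, 1998 is within that limit.
(6) permitted from May 31, 1998 + 11 days = Jun 11, 1998 onward; Jun 3, 1998 is 8 days before the earliest permitted date.
The procedure was therefore not followed at step 6.

Step 6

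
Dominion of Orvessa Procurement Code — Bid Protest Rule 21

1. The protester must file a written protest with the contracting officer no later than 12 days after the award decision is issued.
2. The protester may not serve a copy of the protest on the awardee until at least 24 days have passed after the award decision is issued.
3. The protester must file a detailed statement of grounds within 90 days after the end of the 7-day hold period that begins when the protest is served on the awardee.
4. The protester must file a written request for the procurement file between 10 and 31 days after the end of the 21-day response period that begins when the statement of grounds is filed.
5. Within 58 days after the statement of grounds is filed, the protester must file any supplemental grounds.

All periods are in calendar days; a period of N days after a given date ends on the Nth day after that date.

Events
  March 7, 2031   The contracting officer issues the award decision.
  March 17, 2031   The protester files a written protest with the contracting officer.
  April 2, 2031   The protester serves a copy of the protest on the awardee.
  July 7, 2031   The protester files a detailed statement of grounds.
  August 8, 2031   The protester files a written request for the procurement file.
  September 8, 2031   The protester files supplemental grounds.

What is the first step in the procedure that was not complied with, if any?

(1) due by March 7, 2031 + 12 days = March 19, 2031; done March 17, 2031 — timely.
(2) permitted from March 7, 2031 + 24 days = March 31, 2031 onward; done April 2, 2031, after the minimum wait.
(3) due by April 9, 2031 + 90 days = July 8, 2031; done July 7, 2031 — timely.
(4) the permitted window runs from July 28, 2031 + 10 = August 7, 2031 to July 28, 2031 + 31 = August 28, 2031; August 8, 2031 falls inside that range.
(5) due by July 7, 2031 + 58 days = September 3, 2031; not done until September 8, 2031, 5 days after the deadline.
The analysis stops there.

Step 5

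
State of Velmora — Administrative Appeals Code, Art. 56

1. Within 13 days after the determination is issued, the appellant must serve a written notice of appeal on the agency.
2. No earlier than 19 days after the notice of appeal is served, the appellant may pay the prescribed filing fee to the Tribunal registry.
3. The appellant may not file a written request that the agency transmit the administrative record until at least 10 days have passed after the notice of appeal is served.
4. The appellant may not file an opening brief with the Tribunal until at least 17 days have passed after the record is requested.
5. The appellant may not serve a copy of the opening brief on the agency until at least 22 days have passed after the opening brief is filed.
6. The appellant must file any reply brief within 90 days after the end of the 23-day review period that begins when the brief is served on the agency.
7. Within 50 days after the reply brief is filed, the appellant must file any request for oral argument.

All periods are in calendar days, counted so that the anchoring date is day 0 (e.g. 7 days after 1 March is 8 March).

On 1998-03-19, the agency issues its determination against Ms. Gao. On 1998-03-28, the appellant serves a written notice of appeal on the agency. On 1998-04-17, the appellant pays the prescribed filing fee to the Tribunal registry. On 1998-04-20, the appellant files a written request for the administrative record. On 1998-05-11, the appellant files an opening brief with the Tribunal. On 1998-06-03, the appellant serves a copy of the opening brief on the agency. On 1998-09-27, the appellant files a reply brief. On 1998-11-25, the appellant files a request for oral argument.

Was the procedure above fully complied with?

No

Step 1 — counting 13 days from 1998-03-19 (when the determination is issued) gives a deadline of 1998-04-01; 1998-03-28 is within that limit.
Step 2 — must wait 19 days from 1998-03-28 (when the notice of appeal is served), so not before 1998-04-16; done 1998-04-17 — permitted.
Step 3 — must wait 10 days from 1998-03-28 (when the notice of appeal is served), so not before 1998-04-07; done 1998-04-20, after the minimum wait.
Step 4 — must wait 17 days from 1998-04-20 (when the record is requested), so not before 1998-05-07; done 1998-05-11, after the minimum wait.
Step 5 — must wait 22 days from 1998-05-11 (when the opening brief is filed), so not before 1998-06-02; done 1998-06-03 — permitted.
Step 6 — counting 90 days from 1998-06-26 (end of the 23-day review period, which began when the brief is served on the agency on 1998-06-03) gives a deadline of 1998-09-24; 1998-09-27 misses that deadline by 3 days.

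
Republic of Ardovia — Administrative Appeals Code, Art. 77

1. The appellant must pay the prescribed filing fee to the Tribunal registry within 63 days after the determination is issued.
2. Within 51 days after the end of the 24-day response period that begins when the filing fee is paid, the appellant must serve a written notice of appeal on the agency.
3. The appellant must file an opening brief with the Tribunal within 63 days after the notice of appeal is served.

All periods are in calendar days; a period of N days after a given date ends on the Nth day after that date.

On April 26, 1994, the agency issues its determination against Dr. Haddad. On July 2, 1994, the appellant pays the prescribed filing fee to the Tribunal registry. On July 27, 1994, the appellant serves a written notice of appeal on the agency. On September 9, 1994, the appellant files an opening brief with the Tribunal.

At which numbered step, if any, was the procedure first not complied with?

Step 1

Step 1 — counting 63 days from April 26, 1994 (when the determination is issued) gives a deadline of June 28, 1994; July 2, 1994 misses that deadline by 4 days.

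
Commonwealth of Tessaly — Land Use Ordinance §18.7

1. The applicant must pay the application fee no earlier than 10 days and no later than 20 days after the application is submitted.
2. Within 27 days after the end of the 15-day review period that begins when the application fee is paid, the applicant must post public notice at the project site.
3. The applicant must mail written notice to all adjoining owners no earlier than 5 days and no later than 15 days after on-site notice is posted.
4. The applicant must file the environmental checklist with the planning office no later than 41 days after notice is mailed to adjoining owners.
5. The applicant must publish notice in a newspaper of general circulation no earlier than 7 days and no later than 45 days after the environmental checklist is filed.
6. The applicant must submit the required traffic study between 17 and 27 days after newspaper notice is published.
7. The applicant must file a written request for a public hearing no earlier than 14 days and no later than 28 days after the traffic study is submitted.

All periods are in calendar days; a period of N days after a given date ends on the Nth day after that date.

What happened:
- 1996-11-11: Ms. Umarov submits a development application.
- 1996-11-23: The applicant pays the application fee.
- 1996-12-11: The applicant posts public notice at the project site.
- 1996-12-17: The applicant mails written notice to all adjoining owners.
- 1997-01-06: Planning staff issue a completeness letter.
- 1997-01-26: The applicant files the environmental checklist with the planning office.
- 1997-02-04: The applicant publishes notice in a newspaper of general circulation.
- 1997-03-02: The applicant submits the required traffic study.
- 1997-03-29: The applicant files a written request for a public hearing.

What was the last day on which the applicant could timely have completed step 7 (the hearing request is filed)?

1997-03-30

Step 7 runs from 1997-03-02, when the traffic study is submitted. The window is 14–28 days after 1997-03-02; it closes on 1997-03-30.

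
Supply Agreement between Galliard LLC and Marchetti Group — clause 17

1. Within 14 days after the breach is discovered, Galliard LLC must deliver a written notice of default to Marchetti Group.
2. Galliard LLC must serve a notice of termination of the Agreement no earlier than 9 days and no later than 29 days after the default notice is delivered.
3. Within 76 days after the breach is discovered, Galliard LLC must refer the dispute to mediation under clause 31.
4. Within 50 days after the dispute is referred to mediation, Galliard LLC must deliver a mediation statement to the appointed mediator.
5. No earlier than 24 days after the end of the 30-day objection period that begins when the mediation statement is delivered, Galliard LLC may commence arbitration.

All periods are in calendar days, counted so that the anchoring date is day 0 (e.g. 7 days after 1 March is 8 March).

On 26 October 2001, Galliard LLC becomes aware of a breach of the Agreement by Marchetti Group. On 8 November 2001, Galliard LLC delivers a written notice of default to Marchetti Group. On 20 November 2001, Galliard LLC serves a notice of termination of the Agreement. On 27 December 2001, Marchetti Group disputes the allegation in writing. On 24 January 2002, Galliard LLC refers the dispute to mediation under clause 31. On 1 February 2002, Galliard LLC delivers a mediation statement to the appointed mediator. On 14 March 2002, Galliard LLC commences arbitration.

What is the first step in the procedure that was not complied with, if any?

Step 3

Step 1 — counting 14 days from 26 October 2001 (when the breach is discovered) gives a deadline of 9 November 2001; 8 November 2001 is within that limit.
Step 2 — 9 and 29 days from 8 November 2001 (when the default notice is delivered) are 17 November 2001 and 7 December 2001 respectively; done 20 November 2001, which is between those dates.
Step 3 — counting 76 days from 26 October 2001 (when the breach is discovered) gives a deadline of 10 January 2002; done 24 January 2002 — 14 days late.
No need to go further; step 3 was not satisfied.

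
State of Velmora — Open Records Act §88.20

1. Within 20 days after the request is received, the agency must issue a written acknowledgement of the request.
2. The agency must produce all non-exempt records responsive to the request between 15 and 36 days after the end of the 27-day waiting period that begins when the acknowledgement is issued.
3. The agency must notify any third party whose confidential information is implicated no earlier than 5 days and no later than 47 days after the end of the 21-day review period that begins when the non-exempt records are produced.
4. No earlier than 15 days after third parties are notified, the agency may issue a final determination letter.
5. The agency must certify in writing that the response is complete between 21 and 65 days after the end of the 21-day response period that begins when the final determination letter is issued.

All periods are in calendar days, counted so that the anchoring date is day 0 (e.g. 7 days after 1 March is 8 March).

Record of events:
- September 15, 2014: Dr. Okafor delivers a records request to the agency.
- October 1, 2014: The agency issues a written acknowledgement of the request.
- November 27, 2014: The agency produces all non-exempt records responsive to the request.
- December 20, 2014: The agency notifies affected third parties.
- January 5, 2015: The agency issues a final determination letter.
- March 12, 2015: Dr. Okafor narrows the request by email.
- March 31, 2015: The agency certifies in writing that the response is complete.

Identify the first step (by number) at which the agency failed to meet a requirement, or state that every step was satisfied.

Step 1 — counting 20 days from September 15, 2014 (when the request is received) gives a deadline of October 5, 2014; completed October 1, 2014, before the deadline.
Step 2 — 15 and 36 days from October 28, 2014 (end of the 27-day waiting period, which began when the acknowledgement is issued on October 1, 2014) are November 12, 2014 and December 3, 2014 respectively; done November 27, 2014 — within the window.
Step 3 — 5 and 47 days from December 18, 2014 (end of the 21-day review period, which began when the non-exempt records are produced on November 27, 2014) are December 23, 2014 and February 3, 2015 respectively; December 20, 2014 is 3 days too early.
Later steps need not be reached.

Step 3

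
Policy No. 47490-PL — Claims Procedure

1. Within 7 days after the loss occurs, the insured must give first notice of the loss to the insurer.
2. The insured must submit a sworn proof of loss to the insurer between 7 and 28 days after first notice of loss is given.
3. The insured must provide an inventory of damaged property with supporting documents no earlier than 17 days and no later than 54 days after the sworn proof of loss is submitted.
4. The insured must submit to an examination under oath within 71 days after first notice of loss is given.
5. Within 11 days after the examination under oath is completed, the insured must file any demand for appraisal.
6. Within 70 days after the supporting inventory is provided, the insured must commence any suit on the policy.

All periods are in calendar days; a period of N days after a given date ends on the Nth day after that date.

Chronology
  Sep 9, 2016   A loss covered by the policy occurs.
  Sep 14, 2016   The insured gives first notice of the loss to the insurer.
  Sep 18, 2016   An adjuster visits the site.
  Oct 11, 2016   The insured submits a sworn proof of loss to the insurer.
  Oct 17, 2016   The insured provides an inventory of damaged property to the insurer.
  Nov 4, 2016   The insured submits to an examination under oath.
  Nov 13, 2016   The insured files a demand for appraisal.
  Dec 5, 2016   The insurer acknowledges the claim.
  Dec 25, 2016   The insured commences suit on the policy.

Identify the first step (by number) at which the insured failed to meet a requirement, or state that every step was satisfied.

Step 1: 7 days after Sep 9, 2016 (when the loss occurs) is Sep 16, 2016; done Sep 14, 2016 — timely.
Step 2: the window is 7–28 days after Sep 14, 2016 (when first notice of loss is given), so Sep 21, 2016 through Oct 12, 2016; done Oct 11, 2016, which is between those dates.
Step 3: the window is 17–54 days after Oct 11, 2016 (when the sworn proof of loss is submitted), so Oct 28, 2016 through Dec 4, 2016; Oct 17, 2016 is 11 days too early.

Step 3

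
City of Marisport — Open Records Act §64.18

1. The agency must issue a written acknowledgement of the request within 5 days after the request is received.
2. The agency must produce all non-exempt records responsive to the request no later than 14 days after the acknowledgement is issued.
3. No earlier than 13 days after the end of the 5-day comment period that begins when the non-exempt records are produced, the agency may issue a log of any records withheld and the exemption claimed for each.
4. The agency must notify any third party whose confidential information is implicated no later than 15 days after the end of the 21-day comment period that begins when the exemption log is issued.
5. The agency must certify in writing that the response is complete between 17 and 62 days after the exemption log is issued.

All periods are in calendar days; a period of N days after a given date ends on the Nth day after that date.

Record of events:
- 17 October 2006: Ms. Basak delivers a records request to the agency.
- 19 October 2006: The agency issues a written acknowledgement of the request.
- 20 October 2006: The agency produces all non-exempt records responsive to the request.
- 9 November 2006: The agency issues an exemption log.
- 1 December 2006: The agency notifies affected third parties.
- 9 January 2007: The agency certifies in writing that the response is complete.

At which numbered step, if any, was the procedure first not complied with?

(1) due by 17 October 2006 + 5 days = 22 October 2006; 19 October 2006 is within that limit.
(2) due by 19 October 2006 + 14 days = 2 November 2006; completed 20 October 2006, before the deadline.
(3) permitted from 25 October 2006 + 13 days = 7 November 2006 onward; 9 November 2006 is on or after that date.
(4) due by 30 November 2006 + 15 days = 15 December 2006; done 1 December 2006 — timely.
(5) the permitted window runs from 9 November 2006 + 17 = 26 November 2006 to 9 November 2006 + 62 = 10 January 2007; done 9 January 2007, which is between those dates.

None — every step was satisfied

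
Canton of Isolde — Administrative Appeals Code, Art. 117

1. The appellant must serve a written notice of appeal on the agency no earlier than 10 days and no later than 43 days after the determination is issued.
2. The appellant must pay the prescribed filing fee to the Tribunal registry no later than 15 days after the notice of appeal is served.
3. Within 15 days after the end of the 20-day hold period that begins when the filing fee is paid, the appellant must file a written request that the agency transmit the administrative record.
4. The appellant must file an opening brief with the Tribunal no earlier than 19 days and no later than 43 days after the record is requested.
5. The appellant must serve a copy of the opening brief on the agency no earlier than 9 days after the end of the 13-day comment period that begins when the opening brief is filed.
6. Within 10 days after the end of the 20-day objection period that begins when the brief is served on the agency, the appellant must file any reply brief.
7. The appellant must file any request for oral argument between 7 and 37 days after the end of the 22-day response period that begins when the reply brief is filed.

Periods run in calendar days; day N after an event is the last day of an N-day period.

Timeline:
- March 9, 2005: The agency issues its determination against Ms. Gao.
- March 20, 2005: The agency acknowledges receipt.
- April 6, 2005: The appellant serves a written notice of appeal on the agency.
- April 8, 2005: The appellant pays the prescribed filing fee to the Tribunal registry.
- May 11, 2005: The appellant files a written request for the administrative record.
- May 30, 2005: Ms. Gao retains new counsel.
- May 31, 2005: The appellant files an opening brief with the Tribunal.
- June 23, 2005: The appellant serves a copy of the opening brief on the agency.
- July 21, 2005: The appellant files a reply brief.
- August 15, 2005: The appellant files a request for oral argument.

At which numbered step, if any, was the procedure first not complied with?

Step 7

(1) the permitted window runs from March 9, 2005 + 10 = March 19, 2005 to March 9, 2005 + 43 = April 21, 2005; done April 6, 2005, which is between those dates.
(2) due by April 6, 2005 + 15 days = April 21, 2005; done April 8, 2005 — timely.
(3) due by April 28, 2005 + 15 days = May 13, 2005; done May 11, 2005 — timely.
(4) the permitted window runs from May 11, 2005 + 19 = May 30, 2005 to May 11, 2005 + 43 = June 23, 2005; done May 31, 2005, which is between those dates.
(5) permitted from June 13, 2005 + 9 days = June 22, 2005 onward; June 23, 2005 is on or after that date.
(6) due by July 13, 2005 + 10 days = July 23, 2005; completed July 21, 2005, before the deadline.
(7) the permitted window runs from August 12, 2005 + 7 = August 19, 2005 to August 12, 2005 + 37 = September 18, 2005; August 15, 2005 is 4 days too early.
Later steps need not be reached.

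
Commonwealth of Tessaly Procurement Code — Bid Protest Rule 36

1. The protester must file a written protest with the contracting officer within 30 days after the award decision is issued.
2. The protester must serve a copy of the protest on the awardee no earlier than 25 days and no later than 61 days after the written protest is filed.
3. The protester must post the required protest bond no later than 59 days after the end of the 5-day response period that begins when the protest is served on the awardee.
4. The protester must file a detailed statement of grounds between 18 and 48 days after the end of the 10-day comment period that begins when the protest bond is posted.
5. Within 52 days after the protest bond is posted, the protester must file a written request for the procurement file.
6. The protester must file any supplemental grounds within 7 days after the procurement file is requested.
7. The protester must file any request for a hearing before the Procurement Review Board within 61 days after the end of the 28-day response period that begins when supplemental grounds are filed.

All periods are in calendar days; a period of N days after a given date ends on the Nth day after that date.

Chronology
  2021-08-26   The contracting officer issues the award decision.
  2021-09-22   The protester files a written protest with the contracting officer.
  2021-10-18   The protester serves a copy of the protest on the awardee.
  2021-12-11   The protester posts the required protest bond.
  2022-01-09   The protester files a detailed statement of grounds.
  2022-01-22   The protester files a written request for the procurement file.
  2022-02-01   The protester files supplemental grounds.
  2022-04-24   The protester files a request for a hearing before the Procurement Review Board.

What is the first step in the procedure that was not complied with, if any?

Step 1: 30 days after 2021-08-26 (when the award decision is issued) is 2021-09-25; completed 2021-09-22, before the deadline.
Step 2: the window is 25–61 days after 2021-09-22 (when the written protest is filed), so 2021-10-17 through 2021-11-22; done 2021-10-18, which is between those dates.
Step 3: 59 days after 2021-10-23 (end of the 5-day response period, which began when the protest is served on the awardee on 2021-10-18) is 2021-12-21; 2021-12-11 is within that limit.
Step 4: the window is 18–48 days after 2021-12-21 (end of the 10-day comment period, which began when the protest bond is posted on 2021-12-11), so 2022-01-08 through 2022-02-07; 2022-01-09 falls inside that range.
Step 5: 52 days after 2021-12-11 (when the protest bond is posted) is 2022-02-01; 2022-01-22 is within that limit.
Step 6: 7 days after 2022-01-22 (when the procurement file is requested) is 2022-01-29; 2022-02-01 misses that deadline by 3 days.
No need to go further; step 6 was not satisfied.

Step 6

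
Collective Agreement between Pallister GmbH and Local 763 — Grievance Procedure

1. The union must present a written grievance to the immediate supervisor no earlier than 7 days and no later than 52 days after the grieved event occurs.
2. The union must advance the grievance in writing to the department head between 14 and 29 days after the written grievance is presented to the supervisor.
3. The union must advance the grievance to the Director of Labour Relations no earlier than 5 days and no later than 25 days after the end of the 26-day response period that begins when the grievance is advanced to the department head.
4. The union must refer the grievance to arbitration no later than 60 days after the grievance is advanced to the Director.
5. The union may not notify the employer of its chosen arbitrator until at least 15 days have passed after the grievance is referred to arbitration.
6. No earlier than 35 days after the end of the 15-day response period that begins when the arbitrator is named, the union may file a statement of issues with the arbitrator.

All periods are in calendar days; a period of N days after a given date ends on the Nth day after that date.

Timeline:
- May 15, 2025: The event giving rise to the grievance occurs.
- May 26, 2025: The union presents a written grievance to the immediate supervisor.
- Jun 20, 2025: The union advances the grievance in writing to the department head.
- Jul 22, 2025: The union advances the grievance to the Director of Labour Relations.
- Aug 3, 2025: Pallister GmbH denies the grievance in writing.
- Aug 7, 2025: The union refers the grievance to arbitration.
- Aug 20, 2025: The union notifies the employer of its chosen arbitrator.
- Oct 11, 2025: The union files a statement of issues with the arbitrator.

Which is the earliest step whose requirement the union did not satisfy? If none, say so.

Step 5

(1) the permitted window runs from May 15, 2025 + 7 = May 22, 2025 to May 15, 2025 + 52 = Jul 6, 2025; done May 26, 2025, which is between those dates.
(2) the permitted window runs from May 26, 2025 + 14 = Jun 9, 2025 to May 26, 2025 + 29 = Jun 24, 2025; done Jun 20, 2025, which is between those dates.
(3) the permitted window runs from Jul 16, 2025 + 5 = Jul 21, 2025 to Jul 16, 2025 + 25 = Aug 10, 2025; done Jul 22, 2025, which is between those dates.
(4) due by Jul 22, 2025 + 60 days = Sep 20, 2025; Aug 7, 2025 is within that limit.
(5) permitted from Aug 7, 2025 + 15 days = Aug 22, 2025 onward; Aug 20, 2025 is 2 days before the earliest permitted date.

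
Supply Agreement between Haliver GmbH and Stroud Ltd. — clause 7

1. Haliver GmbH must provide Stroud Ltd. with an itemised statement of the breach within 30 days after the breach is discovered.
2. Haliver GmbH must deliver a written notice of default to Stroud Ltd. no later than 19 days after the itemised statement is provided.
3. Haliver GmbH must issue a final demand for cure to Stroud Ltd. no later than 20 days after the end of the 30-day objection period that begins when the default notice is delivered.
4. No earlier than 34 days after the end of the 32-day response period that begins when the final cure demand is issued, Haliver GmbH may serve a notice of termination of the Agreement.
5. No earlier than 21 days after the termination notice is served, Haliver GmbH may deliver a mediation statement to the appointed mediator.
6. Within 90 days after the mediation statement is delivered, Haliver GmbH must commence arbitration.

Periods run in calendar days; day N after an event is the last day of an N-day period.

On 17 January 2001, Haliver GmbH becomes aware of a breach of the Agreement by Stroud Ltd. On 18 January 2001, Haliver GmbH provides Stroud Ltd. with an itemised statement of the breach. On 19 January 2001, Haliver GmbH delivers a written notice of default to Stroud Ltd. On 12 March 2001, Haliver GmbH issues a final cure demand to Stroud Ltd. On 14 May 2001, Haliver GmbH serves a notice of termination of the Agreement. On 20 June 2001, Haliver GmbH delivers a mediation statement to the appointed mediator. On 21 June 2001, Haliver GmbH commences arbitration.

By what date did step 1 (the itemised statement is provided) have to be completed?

16 February 2001

Step 1 runs from 17 January 2001, when the breach is discovered. 30 days after 17 January 2001 is 16 February 2001.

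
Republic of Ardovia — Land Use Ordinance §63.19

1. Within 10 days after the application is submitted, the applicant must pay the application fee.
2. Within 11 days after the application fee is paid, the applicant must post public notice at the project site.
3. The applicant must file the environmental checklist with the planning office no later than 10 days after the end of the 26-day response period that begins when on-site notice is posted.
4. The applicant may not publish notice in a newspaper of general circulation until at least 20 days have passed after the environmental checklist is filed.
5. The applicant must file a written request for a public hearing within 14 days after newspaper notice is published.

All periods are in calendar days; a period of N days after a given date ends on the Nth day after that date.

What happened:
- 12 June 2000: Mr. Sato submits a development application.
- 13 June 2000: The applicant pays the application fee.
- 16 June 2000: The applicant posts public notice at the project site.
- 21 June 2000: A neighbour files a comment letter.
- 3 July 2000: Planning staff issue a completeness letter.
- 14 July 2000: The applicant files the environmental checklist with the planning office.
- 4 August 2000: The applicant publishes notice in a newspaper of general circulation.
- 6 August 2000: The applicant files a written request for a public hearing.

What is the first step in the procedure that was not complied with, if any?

None — every step was satisfied

(1) due by 12 June 2000 + 10 days = 22 June 2000; 13 June 2000 is within that limit.
(2) due by 13 June 2000 + 11 days = 24 June 2000; completed 16 June 2000, before the deadline.
(3) due by 12 July 2000 + 10 days = 22 July 2000; done 14 July 2000 — timely.
(4) permitted from 14 July 2000 + 20 days = 3 August 2000 onward; done 4 August 2000, after the minimum wait.
(5) due by 4 August 2000 + 14 days = 18 August 2000; done 6 August 2000 — timely.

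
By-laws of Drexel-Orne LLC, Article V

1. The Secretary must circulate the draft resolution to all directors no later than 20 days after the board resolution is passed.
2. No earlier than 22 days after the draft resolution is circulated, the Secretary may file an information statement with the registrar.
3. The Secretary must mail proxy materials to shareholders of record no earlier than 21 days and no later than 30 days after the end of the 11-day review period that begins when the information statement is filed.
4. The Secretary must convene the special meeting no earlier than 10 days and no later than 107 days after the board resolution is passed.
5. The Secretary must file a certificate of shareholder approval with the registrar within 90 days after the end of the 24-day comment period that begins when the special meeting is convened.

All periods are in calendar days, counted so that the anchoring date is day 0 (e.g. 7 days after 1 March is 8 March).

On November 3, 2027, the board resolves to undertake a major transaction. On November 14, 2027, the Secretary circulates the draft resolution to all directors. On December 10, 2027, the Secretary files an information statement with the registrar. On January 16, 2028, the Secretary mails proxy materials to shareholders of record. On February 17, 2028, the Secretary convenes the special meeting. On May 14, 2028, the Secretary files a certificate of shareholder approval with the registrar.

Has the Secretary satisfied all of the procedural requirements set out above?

Step 1: 20 days after November 3, 2027 (when the board resolution is passed) is November 23, 2027; November 14, 2027 is within that limit.
Step 2: the earliest permitted date is 22 days after November 14, 2027 (when the draft resolution is circulated), i.e. December 6, 2027; December 10, 2027 is on or after that date.
Step 3: the window is 21–30 days after December 21, 2027 (end of the 11-day review period, which began when the information statement is filed on December 10, 2027), so January 11, 2028 through January 20, 2028; done January 16, 2028, which is between those dates.
Step 4: the window is 10–107 days after November 3, 2027 (when the board resolution is passed), so November 13, 2027 through February 18, 2028; February 17, 2028 falls inside that range.
Step 5: 90 days after March 12, 2028 (end of the 24-day comment period, which began when the special meeting is convened on February 17, 2028) is June 10, 2028; done May 14, 2028 — timely.

Yes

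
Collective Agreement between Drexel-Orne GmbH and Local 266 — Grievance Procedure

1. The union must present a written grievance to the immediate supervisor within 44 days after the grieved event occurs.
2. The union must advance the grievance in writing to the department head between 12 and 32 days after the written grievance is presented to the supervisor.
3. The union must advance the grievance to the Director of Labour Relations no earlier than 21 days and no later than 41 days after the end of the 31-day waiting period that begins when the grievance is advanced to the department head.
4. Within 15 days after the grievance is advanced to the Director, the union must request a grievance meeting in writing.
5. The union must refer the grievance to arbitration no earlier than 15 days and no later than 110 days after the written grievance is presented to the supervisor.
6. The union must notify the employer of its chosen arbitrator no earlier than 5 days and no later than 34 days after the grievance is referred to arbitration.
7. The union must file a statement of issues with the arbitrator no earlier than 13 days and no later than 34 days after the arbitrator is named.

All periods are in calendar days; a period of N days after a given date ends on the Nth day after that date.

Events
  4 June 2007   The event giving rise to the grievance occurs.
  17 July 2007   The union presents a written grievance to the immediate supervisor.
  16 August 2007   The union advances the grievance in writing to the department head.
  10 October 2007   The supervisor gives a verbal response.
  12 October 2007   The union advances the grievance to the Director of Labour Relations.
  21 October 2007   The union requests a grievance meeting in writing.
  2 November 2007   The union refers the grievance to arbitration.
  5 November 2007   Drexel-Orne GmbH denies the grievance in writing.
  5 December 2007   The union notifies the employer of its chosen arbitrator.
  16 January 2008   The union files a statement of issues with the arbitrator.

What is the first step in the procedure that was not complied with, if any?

Step 1 — counting 44 days from 4 June 2007 (when the grieved event occurs) gives a deadline of 18 July 2007; done 17 July 2007 — timely.
Step 2 — 12 and 32 days from 17 July 2007 (when the written grievance is presented to the supervisor) are 29 July 2007 and 18 August 2007 respectively; done 16 August 2007, which is between those dates.
Step 3 — 21 and 41 days from 16 September 2007 (end of the 31-day waiting period, which began when the grievance is advanced to the department head on 16 August 2007) are 7 October 2007 and 27 October 2007 respectively; done 12 October 2007, which is between those dates.
Step 4 — counting 15 days from 12 October 2007 (when the grievance is advanced to the Director) gives a deadline of 27 October 2007; done 21 October 2007 — timely.
Step 5 — 15 and 110 days from 17 July 2007 (when the written grievance is presented to the supervisor) are 1 August 2007 and 4 November 2007 respectively; done 2 November 2007 — within the window.
Step 6 — 5 and 34 days from 2 November 2007 (when the grievance is referred to arbitration) are 7 November 2007 and 6 December 2007 respectively; 5 December 2007 falls inside that range.
Step 7 — 13 and 34 days from 5 December 2007 (when the arbitrator is named) are 18 December 2007 and 8 January 2008 respectively; 16 January 2008 is 8 days past the end of the window.
That is the first point of non-compliance.

Step 7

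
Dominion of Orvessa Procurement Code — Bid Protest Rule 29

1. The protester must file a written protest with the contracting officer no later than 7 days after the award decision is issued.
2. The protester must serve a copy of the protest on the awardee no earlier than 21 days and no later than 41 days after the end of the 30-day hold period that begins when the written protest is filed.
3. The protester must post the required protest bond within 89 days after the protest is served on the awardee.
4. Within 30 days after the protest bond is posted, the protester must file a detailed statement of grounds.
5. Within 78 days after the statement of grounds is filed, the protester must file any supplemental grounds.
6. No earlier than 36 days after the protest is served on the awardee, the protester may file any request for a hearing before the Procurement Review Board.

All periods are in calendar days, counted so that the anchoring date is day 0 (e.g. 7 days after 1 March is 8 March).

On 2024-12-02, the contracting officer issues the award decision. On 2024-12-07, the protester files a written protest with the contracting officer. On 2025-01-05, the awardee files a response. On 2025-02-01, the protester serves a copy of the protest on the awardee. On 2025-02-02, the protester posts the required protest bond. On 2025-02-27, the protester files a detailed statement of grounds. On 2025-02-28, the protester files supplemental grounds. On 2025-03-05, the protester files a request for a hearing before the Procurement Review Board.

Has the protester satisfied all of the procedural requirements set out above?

Step 1 — counting 7 days from 2024-12-02 (when the award decision is issued) gives a deadline of 2024-12-09; completed 2024-12-07, before the deadline.
Step 2 — 21 and 41 days from 2025-01-06 (end of the 30-day hold period, which began when the written protest is filed on 2024-12-07) are 2025-01-27 and 2025-02-16 respectively; 2025-02-01 falls inside that range.
Step 3 — counting 89 days from 2025-02-01 (when the protest is served on the awardee) gives a deadline of 2025-05-01; completed 2025-02-02, before the deadline.
Step 4 — counting 30 days from 2025-02-02 (when the protest bond is posted) gives a deadline of 2025-03-04; completed 2025-02-27, before the deadline.
Step 5 — counting 78 days from 2025-02-27 (when the statement of grounds is filed) gives a deadline of 2025-05-16; 2025-02-28 is within that limit.
Step 6 — must wait 36 days from 2025-02-01 (when the protest is served on the awardee), so not before 2025-03-09; acted on 2025-03-05, 4 days prematurely.
Later steps need not be reached.

No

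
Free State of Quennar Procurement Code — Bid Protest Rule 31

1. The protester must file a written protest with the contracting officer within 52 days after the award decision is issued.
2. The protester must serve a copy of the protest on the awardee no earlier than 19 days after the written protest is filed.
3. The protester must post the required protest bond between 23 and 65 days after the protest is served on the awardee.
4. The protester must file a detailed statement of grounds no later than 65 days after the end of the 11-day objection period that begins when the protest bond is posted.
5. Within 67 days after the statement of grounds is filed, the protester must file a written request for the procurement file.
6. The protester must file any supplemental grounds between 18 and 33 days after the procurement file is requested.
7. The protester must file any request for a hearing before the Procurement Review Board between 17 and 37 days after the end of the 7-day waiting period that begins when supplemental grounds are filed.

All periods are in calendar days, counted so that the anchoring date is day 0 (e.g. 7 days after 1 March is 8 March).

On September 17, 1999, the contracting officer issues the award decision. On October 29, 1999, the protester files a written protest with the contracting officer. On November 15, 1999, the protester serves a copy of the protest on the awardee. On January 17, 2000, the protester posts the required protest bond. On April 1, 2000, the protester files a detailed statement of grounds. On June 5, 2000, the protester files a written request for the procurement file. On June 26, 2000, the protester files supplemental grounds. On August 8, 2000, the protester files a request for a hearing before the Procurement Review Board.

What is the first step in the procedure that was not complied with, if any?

(1) due by September 17, 1999 + 52 days = November 8, 1999; October 29, 1999 is within that limit.
(2) permitted from October 29, 1999 + 19 days = November 17, 1999 onward; acted on November 15, 1999, 2 days prematurely.
Later steps need not be reached.

Step 2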